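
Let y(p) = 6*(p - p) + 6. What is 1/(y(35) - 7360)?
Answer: -1/7354 ≈ -0.00013598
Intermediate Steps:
y(p) = 6 (y(p) = 6*0 + 6 = 0 + 6 = 6)
1/(y(35) - 7360) = 1/(6 - 7360) = 1/(-7354) = -1/7354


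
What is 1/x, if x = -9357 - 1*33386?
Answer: -1/42743 ≈ -2.3396e-5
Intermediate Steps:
x = -42743 (x = -9357 - 33386 = -42743)
1/x = 1/(-42743) = -1/42743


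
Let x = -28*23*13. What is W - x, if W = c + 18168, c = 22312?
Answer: 48852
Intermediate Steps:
x = -8372 (x = -644*13 = -8372)
W = 40480 (W = 22312 + 18168 = 40480)
W - x = 40480 - 1*(-8372) = 40480 + 8372 = 48852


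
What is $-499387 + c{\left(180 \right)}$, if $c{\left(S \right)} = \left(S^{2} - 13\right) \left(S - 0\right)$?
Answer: $5330273$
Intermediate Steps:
$c{\left(S \right)} = S \left(-13 + S^{2}\right)$ ($c{\left(S \right)} = \left(-13 + S^{2}\right) \left(S + 0\right) = \left(-13 + S^{2}\right) S = S \left(-13 + S^{2}\right)$)
$-499387 + c{\left(180 \right)} = -499387 + 180 \left(-13 + 180^{2}\right) = -499387 + 180 \left(-13 + 32400\right) = -499387 + 180 \cdot 32387 = -499387 + 5829660 = 5330273$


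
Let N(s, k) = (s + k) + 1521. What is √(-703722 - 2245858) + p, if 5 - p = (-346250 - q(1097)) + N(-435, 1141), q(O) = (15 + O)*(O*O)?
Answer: 1338534836 + 2*I*√737395 ≈ 1.3385e+9 + 1717.4*I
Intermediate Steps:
N(s, k) = 1521 + k + s (N(s, k) = (k + s) + 1521 = 1521 + k + s)
q(O) = O²*(15 + O) (q(O) = (15 + O)*O² = O²*(15 + O))
p = 1338534836 (p = 5 - ((-346250 - 1097²*(15 + 1097)) + (1521 + 1141 - 435)) = 5 - ((-346250 - 1203409*1112) + 2227) = 5 - ((-346250 - 1*1338190808) + 2227) = 5 - ((-346250 - 1338190808) + 2227) = 5 - (-1338537058 + 2227) = 5 - 1*(-1338534831) = 5 + 1338534831 = 1338534836)
√(-703722 - 2245858) + p = √(-703722 - 2245858) + 1338534836 = √(-2949580) + 1338534836 = 2*I*√737395 + 1338534836 = 1338534836 + 2*I*√737395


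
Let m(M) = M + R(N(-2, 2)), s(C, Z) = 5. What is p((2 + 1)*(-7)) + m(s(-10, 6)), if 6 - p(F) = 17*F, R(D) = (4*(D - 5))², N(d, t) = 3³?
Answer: 8112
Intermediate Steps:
N(d, t) = 27
R(D) = (-20 + 4*D)² (R(D) = (4*(-5 + D))² = (-20 + 4*D)²)
p(F) = 6 - 17*F
m(M) = 7744 + M (m(M) = M + 16*(-5 + 27)² = M + 16*22² = M + 16*484 = M + 7744 = 7744 + M)
p((2 + 1)*(-7)) + m(s(-10, 6)) = (6 - 17*(2 + 1)*(-7)) + (7744 + 5) = (6 - 51*(-7)) + 7749 = (6 - 17*(-21)) + 7749 = (6 + 357) + 7749 = 363 + 7749 = 8112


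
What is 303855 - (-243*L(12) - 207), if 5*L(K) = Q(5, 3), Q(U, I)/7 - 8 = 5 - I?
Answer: 307464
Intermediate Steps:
Q(U, I) = 91 - 7*I (Q(U, I) = 56 + 7*(5 - I) = 56 + (35 - 7*I) = 91 - 7*I)
L(K) = 14 (L(K) = (91 - 7*3)/5 = (91 - 21)/5 = (1/5)*70 = 14)
303855 - (-243*L(12) - 207) = 303855 - (-243*14 - 207) = 303855 - (-3402 - 207) = 303855 - 1*(-3609) = 303855 + 3609 = 307464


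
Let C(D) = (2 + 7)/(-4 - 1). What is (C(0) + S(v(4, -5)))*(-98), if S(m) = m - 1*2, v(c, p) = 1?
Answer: 1372/5 ≈ 274.40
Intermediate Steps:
C(D) = -9/5 (C(D) = 9/(-5) = 9*(-⅕) = -9/5)
S(m) = -2 + m (S(m) = m - 2 = -2 + m)
(C(0) + S(v(4, -5)))*(-98) = (-9/5 + (-2 + 1))*(-98) = (-9/5 - 1)*(-98) = -14/5*(-98) = 1372/5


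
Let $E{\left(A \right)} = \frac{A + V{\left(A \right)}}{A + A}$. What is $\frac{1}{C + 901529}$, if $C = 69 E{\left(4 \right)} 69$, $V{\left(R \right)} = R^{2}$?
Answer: $\frac{2}{1826863} \approx 1.0948 \cdot 10^{-6}$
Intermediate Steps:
$E{\left(A \right)} = \frac{A + A^{2}}{2 A}$ ($E{\left(A \right)} = \frac{A + A^{2}}{A + A} = \frac{A + A^{2}}{2 A}$)
$C = \frac{23805}{2}$ ($C = 69 \left(\frac{1}{2} + \frac{1}{2} \cdot 4\right) 69 = 69 \left(\frac{1}{2} + 2\right) 69 = 69 \cdot \frac{5}{2} \cdot 69 = \frac{345}{2} \cdot 69 = \frac{23805}{2} \approx 11903.0$)
$\frac{1}{C + 901529} = \frac{1}{\frac{23805}{2} + 901529} = \frac{1}{\frac{1826863}{2}} = \frac{2}{1826863}$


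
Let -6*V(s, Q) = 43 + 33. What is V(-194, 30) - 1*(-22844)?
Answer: 68494/3 ≈ 22831.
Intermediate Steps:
V(s, Q) = -38/3 (V(s, Q) = -(43 + 33)/6 = -⅙*76 = -38/3)
V(-194, 30) - 1*(-22844) = -38/3 - 1*(-22844) = -38/3 + 22844 = 68494/3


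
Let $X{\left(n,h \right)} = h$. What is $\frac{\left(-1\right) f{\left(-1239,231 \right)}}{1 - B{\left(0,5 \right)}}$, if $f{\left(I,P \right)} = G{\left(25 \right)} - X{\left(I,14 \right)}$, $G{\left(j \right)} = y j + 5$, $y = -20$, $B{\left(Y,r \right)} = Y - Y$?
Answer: $509$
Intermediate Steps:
$B{\left(Y,r \right)} = 0$
$G{\left(j \right)} = 5 - 20 j$ ($G{\left(j \right)} = - 20 j + 5 = 5 - 20 j$)
$f{\left(I,P \right)} = -509$ ($f{\left(I,P \right)} = \left(5 - 500\right) - 14 = -495 - 14 = -509$)
$\frac{\left(-1\right) f{\left(-1239,231 \right)}}{1 - B{\left(0,5 \right)}} = \frac{\left(-1\right) \left(-509\right)}{1 - 0} = \frac{509}{1 + 0} = \frac{509}{1} = 509 \cdot 1 = 509$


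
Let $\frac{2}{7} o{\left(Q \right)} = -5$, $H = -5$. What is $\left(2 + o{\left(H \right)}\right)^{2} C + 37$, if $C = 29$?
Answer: $\frac{28017}{4} \approx 7004.3$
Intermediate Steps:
$o{\left(Q \right)} = - \frac{35}{2}$ ($o{\left(Q \right)} = \frac{7}{2} \left(-5\right) = - \frac{35}{2}$)
$\left(2 + o{\left(H \right)}\right)^{2} C + 37 = \left(2 - \frac{35}{2}\right)^{2} \cdot 29 + 37 = \left(- \frac{31}{2}\right)^{2} \cdot 29 + 37 = \frac{961}{4} \cdot 29 + 37 = \frac{27869}{4} + 37 = \frac{28017}{4}$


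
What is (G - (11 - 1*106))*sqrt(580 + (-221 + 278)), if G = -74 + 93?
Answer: 798*sqrt(13) ≈ 2877.2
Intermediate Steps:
G = 19
(G - (11 - 1*106))*sqrt(580 + (-221 + 278)) = (19 - (11 - 1*106))*sqrt(580 + (-221 + 278)) = (19 - (11 - 106))*sqrt(580 + 57) = (19 - 1*(-95))*sqrt(637) = (19 + 95)*(7*sqrt(13)) = 114*(7*sqrt(13)) = 798*sqrt(13)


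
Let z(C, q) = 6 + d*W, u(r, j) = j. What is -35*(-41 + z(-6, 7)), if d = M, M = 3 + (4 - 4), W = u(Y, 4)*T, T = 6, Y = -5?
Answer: -1295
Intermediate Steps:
W = 24 (W = 4*6 = 24)
M = 3 (M = 3 + 0 = 3)
d = 3
z(C, q) = 78 (z(C, q) = 6 + 3*24 = 6 + 72 = 78)
-35*(-41 + z(-6, 7)) = -35*(-41 + 78) = -35*37 = -1295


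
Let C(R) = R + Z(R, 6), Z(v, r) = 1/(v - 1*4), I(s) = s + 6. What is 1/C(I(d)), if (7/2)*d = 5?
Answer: 168/1297 ≈ 0.12953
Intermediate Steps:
d = 10/7 (d = (2/7)*5 = 10/7 ≈ 1.4286)
I(s) = 6 + s
Z(v, r) = 1/(-4 + v) (Z(v, r) = 1/(v - 4) = 1/(-4 + v))
C(R) = R + 1/(-4 + R)
1/C(I(d)) = 1/((1 + (6 + 10/7)*(-4 + (6 + 10/7)))/(-4 + (6 + 10/7))) = 1/((1 + 52*(-4 + 52/7)/7)/(-4 + 52/7)) = 1/((1 + (52/7)*(24/7))/(24/7)) = 1/(7*(1 + 1248/49)/24) = 1/((7/24)*(1297/49)) = 1/(1297/168) = 168/1297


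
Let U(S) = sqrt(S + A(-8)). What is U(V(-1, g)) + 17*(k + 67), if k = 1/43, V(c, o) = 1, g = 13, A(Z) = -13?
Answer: 48994/43 + 2*I*sqrt(3) ≈ 1139.4 + 3.4641*I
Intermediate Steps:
k = 1/43 ≈ 0.023256
U(S) = sqrt(-13 + S) (U(S) = sqrt(S - 13) = sqrt(-13 + S))
U(V(-1, g)) + 17*(k + 67) = sqrt(-13 + 1) + 17*(1/43 + 67) = sqrt(-12) + 17*(2882/43) = 2*I*sqrt(3) + 48994/43 = 48994/43 + 2*I*sqrt(3)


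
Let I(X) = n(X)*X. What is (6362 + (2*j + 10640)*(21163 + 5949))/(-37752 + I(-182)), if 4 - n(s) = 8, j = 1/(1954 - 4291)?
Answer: -337086564965/43262544 ≈ -7791.6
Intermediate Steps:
j = -1/2337 (j = 1/(-2337) = -1/2337 ≈ -0.00042790)
n(s) = -4 (n(s) = 4 - 1*8 = 4 - 8 = -4)
I(X) = -4*X
(6362 + (2*j + 10640)*(21163 + 5949))/(-37752 + I(-182)) = (6362 + (2*(-1/2337) + 10640)*(21163 + 5949))/(-37752 - 4*(-182)) = (6362 + (-2/2337 + 10640)*27112)/(-37752 + 728) = (6362 + (24865678/2337)*27112)/(-37024) = (6362 + 674158261936/2337)*(-1/37024) = (674173129930/2337)*(-1/37024) = -337086564965/43262544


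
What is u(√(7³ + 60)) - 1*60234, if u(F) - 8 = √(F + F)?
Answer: -60226 + √2*403^(¼) ≈ -60220.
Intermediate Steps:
u(F) = 8 + √2*√F (u(F) = 8 + √(F + F) = 8 + √(2*F) = 8 + √2*√F)
u(√(7³ + 60)) - 1*60234 = (8 + √2*√(√(7³ + 60))) - 1*60234 = (8 + √2*√(√(343 + 60))) - 60234 = (8 + √2*√(√403)) - 60234 = (8 + √2*403^(¼)) - 60234 = -60226 + √2*403^(¼)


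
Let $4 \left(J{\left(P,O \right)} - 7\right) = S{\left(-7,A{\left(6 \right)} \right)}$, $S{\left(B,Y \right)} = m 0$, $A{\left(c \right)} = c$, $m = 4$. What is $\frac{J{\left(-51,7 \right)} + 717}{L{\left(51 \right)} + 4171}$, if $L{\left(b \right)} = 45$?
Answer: $\frac{181}{1054} \approx 0.17173$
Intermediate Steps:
$S{\left(B,Y \right)} = 0$ ($S{\left(B,Y \right)} = 4 \cdot 0 = 0$)
$J{\left(P,O \right)} = 7$ ($J{\left(P,O \right)} = 7 + \frac{1}{4} \cdot 0 = 7 + 0 = 7$)
$\frac{J{\left(-51,7 \right)} + 717}{L{\left(51 \right)} + 4171} = \frac{7 + 717}{45 + 4171} = \frac{724}{4216} = 724 \cdot \frac{1}{4216} = \frac{181}{1054}$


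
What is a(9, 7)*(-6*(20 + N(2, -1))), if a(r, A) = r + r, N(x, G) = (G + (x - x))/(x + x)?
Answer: -2133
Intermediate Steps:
N(x, G) = G/(2*x) (N(x, G) = (G + 0)/((2*x)) = G*(1/(2*x)) = G/(2*x))
a(r, A) = 2*r
a(9, 7)*(-6*(20 + N(2, -1))) = (2*9)*(-6*(20 + (½)*(-1)/2)) = 18*(-6*(20 + (½)*(-1)*(½))) = 18*(-6*(20 - ¼)) = 18*(-6*79/4) = 18*(-237/2) = -2133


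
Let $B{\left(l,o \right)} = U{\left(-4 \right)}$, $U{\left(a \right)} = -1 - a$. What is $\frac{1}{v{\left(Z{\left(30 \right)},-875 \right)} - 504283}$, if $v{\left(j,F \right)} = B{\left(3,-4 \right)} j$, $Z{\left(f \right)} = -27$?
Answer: $- \frac{1}{504364} \approx -1.9827 \cdot 10^{-6}$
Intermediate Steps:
$B{\left(l,o \right)} = 3$ ($B{\left(l,o \right)} = -1 - -4 = -1 + 4 = 3$)
$v{\left(j,F \right)} = 3 j$
$\frac{1}{v{\left(Z{\left(30 \right)},-875 \right)} - 504283} = \frac{1}{3 \left(-27\right) - 504283} = \frac{1}{-81 - 504283} = \frac{1}{-504364} = - \frac{1}{504364}$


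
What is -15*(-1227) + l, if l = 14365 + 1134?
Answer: 33904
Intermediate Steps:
l = 15499
-15*(-1227) + l = -15*(-1227) + 15499 = 18405 + 15499 = 33904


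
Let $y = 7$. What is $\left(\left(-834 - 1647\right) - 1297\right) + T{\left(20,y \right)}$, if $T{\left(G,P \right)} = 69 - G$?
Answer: $-3729$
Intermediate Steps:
$\left(\left(-834 - 1647\right) - 1297\right) + T{\left(20,y \right)} = \left(\left(-834 - 1647\right) - 1297\right) + \left(69 - 20\right) = \left(-2481 - 1297\right) + \left(69 - 20\right) = -3778 + 49 = -3729$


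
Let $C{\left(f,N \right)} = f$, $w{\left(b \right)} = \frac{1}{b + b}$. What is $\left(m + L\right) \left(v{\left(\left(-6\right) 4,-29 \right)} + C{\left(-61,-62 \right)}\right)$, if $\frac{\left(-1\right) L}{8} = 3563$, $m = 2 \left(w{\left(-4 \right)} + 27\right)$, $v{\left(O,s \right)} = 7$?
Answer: $\frac{3072627}{2} \approx 1.5363 \cdot 10^{6}$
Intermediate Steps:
$w{\left(b \right)} = \frac{1}{2 b}$
$m = \frac{215}{4}$ ($m = 2 \left(\frac{1}{2 \left(-4\right)} + 27\right) = 2 \left(\frac{1}{2} \left(- \frac{1}{4}\right) + 27\right) = 2 \left(- \frac{1}{8} + 27\right) = 2 \cdot \frac{215}{8} = \frac{215}{4} \approx 53.75$)
$L = -28504$ ($L = \left(-8\right) 3563 = -28504$)
$\left(m + L\right) \left(v{\left(\left(-6\right) 4,-29 \right)} + C{\left(-61,-62 \right)}\right) = \left(\frac{215}{4} - 28504\right) \left(7 - 61\right) = \left(- \frac{113801}{4}\right) \left(-54\right) = \frac{3072627}{2}$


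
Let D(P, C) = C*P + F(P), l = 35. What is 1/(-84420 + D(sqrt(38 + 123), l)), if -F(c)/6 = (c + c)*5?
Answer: -2412/203618165 + sqrt(161)/285065431 ≈ -1.1801e-5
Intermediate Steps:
F(c) = -60*c (F(c) = -6*(c + c)*5 = -6*2*c*5 = -60*c)
D(P, C) = -60*P + C*P (D(P, C) = C*P - 60*P = -60*P + C*P)
1/(-84420 + D(sqrt(38 + 123), l)) = 1/(-84420 + sqrt(38 + 123)*(-60 + 35)) = 1/(-84420 + sqrt(161)*(-25)) = 1/(-84420 - 25*sqrt(161))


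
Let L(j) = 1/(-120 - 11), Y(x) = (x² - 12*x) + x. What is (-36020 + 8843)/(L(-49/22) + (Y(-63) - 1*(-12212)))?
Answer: -1186729/736831 ≈ -1.6106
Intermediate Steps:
Y(x) = x² - 11*x
L(j) = -1/131 (L(j) = 1/(-131) = -1/131)
(-36020 + 8843)/(L(-49/22) + (Y(-63) - 1*(-12212))) = (-36020 + 8843)/(-1/131 + (-63*(-11 - 63) - 1*(-12212))) = -27177/(-1/131 + (-63*(-74) + 12212)) = -27177/(-1/131 + (4662 + 12212)) = -27177/(-1/131 + 16874) = -27177/2210493/131 = -27177*131/2210493 = -1186729/736831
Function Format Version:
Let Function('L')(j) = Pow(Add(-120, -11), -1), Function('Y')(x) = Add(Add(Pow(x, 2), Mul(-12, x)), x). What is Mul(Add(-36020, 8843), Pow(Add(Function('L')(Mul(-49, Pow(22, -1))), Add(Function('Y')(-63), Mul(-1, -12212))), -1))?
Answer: Rational(-1186729, 736831) ≈ -1.6106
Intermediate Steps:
Function('Y')(x) = Add(Pow(x, 2), Mul(-11, x))
Function('L')(j) = Rational(-1, 131) (Function('L')(j) = Pow(-131, -1) = Rational(-1, 131))
Mul(Add(-36020, 8843), Pow(Add(Function('L')(Mul(-49, Pow(22, -1))), Add(Function('Y')(-63), Mul(-1, -12212))), -1)) = Mul(Add(-36020, 8843), Pow(Add(Rational(-1, 131), Add(Mul(-63, Add(-11, -63)), Mul(-1, -12212))), -1)) = Mul(-27177, Pow(Add(Rational(-1, 131), Add(Mul(-63, -74), 12212)), -1)) = Mul(-27177, Pow(Add(Rational(-1, 131), Add(4662, 12212)), -1)) = Mul(-27177, Pow(Add(Rational(-1, 131), 16874), -1)) = Mul(-27177, Pow(Rational(2210493, 131), -1)) = Mul(-27177, Rational(131, 2210493)) = Rational(-1186729, 736831)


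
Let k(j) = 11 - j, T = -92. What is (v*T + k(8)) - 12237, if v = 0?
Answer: -12234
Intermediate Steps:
(v*T + k(8)) - 12237 = (0*(-92) + (11 - 1*8)) - 12237 = (0 + (11 - 8)) - 12237 = (0 + 3) - 12237 = 3 - 12237 = -12234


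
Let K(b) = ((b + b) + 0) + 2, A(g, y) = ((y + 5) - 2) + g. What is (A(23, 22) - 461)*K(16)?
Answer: -14042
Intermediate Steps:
A(g, y) = 3 + g + y (A(g, y) = ((5 + y) - 2) + g = (3 + y) + g = 3 + g + y)
K(b) = 2 + 2*b (K(b) = (2*b + 0) + 2 = 2*b + 2 = 2 + 2*b)
(A(23, 22) - 461)*K(16) = ((3 + 23 + 22) - 461)*(2 + 2*16) = (48 - 461)*(2 + 32) = -413*34 = -14042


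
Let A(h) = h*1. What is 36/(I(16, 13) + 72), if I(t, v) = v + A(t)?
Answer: 36/101 ≈ 0.35644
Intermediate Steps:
A(h) = h
I(t, v) = t + v (I(t, v) = v + t = t + v)
36/(I(16, 13) + 72) = 36/((16 + 13) + 72) = 36/(29 + 72) = 36/101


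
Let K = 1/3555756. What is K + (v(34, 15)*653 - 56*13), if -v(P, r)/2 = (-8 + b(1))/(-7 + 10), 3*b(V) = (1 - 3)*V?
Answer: 10826881937/3555756 ≈ 3044.9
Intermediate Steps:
b(V) = -2*V/3 (b(V) = ((1 - 3)*V)/3 = (-2*V)/3 = -2*V/3)
v(P, r) = 52/9 (v(P, r) = -2*(-8 - ⅔*1)/(-7 + 10) = -2*(-8 - ⅔)/3 = -(-52)/(3*3) = -2*(-26/9) = 52/9)
K = 1/3555756 ≈ 2.8123e-7
K + (v(34, 15)*653 - 56*13) = 1/3555756 + ((52/9)*653 - 56*13) = 1/3555756 + (33956/9 - 728) = 1/3555756 + 27404/9 = 10826881937/3555756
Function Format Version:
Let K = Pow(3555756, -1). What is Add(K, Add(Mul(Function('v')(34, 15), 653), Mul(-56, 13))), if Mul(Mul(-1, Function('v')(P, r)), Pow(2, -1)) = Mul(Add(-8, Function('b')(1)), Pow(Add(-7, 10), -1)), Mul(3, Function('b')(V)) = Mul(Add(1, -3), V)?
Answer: Rational(10826881937, 3555756) ≈ 3044.9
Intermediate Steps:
Function('b')(V) = Mul(Rational(-2, 3), V) (Function('b')(V) = Mul(Rational(1, 3), Mul(Add(1, -3), V)) = Mul(Rational(1, 3), Mul(-2, V)) = Mul(Rational(-2, 3), V))
Function('v')(P, r) = Rational(52, 9) (Function('v')(P, r) = Mul(-2, Mul(Add(-8, Mul(Rational(-2, 3), 1)), Pow(Add(-7, 10), -1))) = Mul(-2, Mul(Add(-8, Rational(-2, 3)), Pow(3, -1))) = Mul(-2, Mul(Rational(-26, 3), Rational(1, 3))) = Mul(-2, Rational(-26, 9)) = Rational(52, 9))
K = Rational(1, 3555756) ≈ 2.8123e-7
Add(K, Add(Mul(Function('v')(34, 15), 653), Mul(-56, 13))) = Add(Rational(1, 3555756), Add(Mul(Rational(52, 9), 653), Mul(-56, 13))) = Add(Rational(1, 3555756), Add(Rational(33956, 9), -728)) = Add(Rational(1, 3555756), Rational(27404, 9)) = Rational(10826881937, 3555756)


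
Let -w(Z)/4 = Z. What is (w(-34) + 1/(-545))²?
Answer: 5493626161/297025 ≈ 18496.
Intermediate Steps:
w(Z) = -4*Z
(w(-34) + 1/(-545))² = (-4*(-34) + 1/(-545))² = (136 - 1/545)² = (74119/545)² = 5493626161/297025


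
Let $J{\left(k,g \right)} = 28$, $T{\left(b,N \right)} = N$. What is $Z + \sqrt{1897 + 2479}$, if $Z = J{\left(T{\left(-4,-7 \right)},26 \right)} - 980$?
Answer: $-952 + 2 \sqrt{1094} \approx -885.85$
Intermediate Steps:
$Z = -952$ ($Z = 28 - 980 = -952$)
$Z + \sqrt{1897 + 2479} = -952 + \sqrt{1897 + 2479} = -952 + \sqrt{4376} = -952 + 2 \sqrt{1094}$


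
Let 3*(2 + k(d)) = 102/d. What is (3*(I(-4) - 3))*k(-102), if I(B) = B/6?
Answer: 77/3 ≈ 25.667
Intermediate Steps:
I(B) = B/6 (I(B) = B*(⅙) = B/6)
k(d) = -2 + 34/d (k(d) = -2 + (102/d)/3 = -2 + 34/d)
(3*(I(-4) - 3))*k(-102) = (3*((⅙)*(-4) - 3))*(-2 + 34/(-102)) = (3*(-⅔ - 3))*(-2 + 34*(-1/102)) = (3*(-11/3))*(-2 - ⅓) = -11*(-7/3) = 77/3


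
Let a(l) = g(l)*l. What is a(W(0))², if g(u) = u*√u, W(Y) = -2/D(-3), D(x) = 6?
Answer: -1/243 ≈ -0.0041152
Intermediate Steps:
W(Y) = -⅓ (W(Y) = -2/6 = -2*⅙ = -⅓)
g(u) = u^(3/2)
a(l) = l^(5/2) (a(l) = l^(3/2)*l = l^(5/2))
a(W(0))² = ((-⅓)^(5/2))² = (I*√3/27)² = -1/243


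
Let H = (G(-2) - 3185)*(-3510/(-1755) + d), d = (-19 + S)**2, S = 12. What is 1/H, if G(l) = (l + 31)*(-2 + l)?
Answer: -1/168351 ≈ -5.9400e-6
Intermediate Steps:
G(l) = (-2 + l)*(31 + l) (G(l) = (31 + l)*(-2 + l) = (-2 + l)*(31 + l))
d = 49 (d = (-19 + 12)**2 = (-7)**2 = 49)
H = -168351 (H = ((-62 + (-2)**2 + 29*(-2)) - 3185)*(-3510/(-1755) + 49) = ((-62 + 4 - 58) - 3185)*(-3510*(-1/1755) + 49) = (-116 - 3185)*(2 + 49) = -3301*51 = -168351)
1/H = 1/(-168351) = -1/168351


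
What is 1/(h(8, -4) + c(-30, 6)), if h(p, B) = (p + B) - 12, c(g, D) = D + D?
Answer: ¼ ≈ 0.25000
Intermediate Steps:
c(g, D) = 2*D
h(p, B) = -12 + B + p (h(p, B) = (B + p) - 12 = -12 + B + p)
1/(h(8, -4) + c(-30, 6)) = 1/((-12 - 4 + 8) + 2*6) = 1/(-8 + 12) = 1/4 = ¼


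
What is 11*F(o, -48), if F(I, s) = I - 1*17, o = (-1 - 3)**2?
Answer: -11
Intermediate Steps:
o = 16 (o = (-4)**2 = 16)
F(I, s) = -17 + I (F(I, s) = I - 17 = -17 + I)
11*F(o, -48) = 11*(-17 + 16) = 11*(-1) = -11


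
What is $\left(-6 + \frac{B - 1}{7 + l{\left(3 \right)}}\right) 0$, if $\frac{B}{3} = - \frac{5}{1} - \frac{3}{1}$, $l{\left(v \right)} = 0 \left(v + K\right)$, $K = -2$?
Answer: $0$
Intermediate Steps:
$l{\left(v \right)} = 0$ ($l{\left(v \right)} = 0 \left(v - 2\right) = 0 \left(-2 + v\right) = 0$)
$B = -24$ ($B = 3 \left(- \frac{5}{1} - \frac{3}{1}\right) = 3 \left(\left(-5\right) 1 - 3\right) = 3 \left(-5 - 3\right) = 3 \left(-8\right) = -24$)
$\left(-6 + \frac{B - 1}{7 + l{\left(3 \right)}}\right) 0 = \left(-6 + \frac{-24 - 1}{7 + 0}\right) 0 = \left(-6 - \frac{25}{7}\right) 0 = \left(- \frac{67}{7}\right) 0 = 0$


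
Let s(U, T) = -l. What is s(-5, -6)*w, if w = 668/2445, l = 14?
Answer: -9352/2445 ≈ -3.8249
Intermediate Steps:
s(U, T) = -14 (s(U, T) = -1*14 = -14)
w = 668/2445 (w = 668*(1/2445) = 668/2445 ≈ 0.27321)
s(-5, -6)*w = -14*668/2445 = -9352/2445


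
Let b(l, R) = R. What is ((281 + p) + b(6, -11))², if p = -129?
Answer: 19881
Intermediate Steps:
((281 + p) + b(6, -11))² = ((281 - 129) - 11)² = (152 - 11)² = 141² = 19881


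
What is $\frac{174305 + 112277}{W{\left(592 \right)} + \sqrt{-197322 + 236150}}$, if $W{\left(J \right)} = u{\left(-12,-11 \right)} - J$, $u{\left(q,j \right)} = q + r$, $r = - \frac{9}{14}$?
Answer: $- \frac{33962832820}{64045937} - \frac{112340144 \sqrt{9707}}{64045937} \approx -703.11$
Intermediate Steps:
$r = - \frac{9}{14}$ ($r = \left(-9\right) \frac{1}{14} = - \frac{9}{14} \approx -0.64286$)
$u{\left(q,j \right)} = - \frac{9}{14} + q$ ($u{\left(q,j \right)} = q - \frac{9}{14} = - \frac{9}{14} + q$)
$W{\left(J \right)} = - \frac{177}{14} - J$ ($W{\left(J \right)} = \left(- \frac{9}{14} - 12\right) - J = - \frac{177}{14} - J$)
$\frac{174305 + 112277}{W{\left(592 \right)} + \sqrt{-197322 + 236150}} = \frac{174305 + 112277}{\left(- \frac{177}{14} - 592\right) + \sqrt{-197322 + 236150}} = \frac{286582}{\left(- \frac{177}{14} - 592\right) + \sqrt{38828}} = \frac{286582}{- \frac{8465}{14} + 2 \sqrt{9707}}$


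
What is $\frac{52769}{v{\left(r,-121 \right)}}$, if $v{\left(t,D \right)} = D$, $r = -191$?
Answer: $- \frac{52769}{121} \approx -436.11$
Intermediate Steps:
$\frac{52769}{v{\left(r,-121 \right)}} = \frac{52769}{-121} = 52769 \left(- \frac{1}{121}\right) = - \frac{52769}{121}$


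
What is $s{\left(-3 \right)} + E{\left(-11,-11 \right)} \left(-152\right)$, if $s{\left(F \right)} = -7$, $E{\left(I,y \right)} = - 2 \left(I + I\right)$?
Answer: $-6695$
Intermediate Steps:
$E{\left(I,y \right)} = - 4 I$ ($E{\left(I,y \right)} = - 2 \cdot 2 I = - 4 I$)
$s{\left(-3 \right)} + E{\left(-11,-11 \right)} \left(-152\right) = -7 + \left(-4\right) \left(-11\right) \left(-152\right) = -7 + 44 \left(-152\right) = -7 - 6688 = -6695$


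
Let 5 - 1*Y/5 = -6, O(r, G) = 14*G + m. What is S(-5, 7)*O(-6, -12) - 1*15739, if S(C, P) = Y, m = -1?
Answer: -25034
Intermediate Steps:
O(r, G) = -1 + 14*G (O(r, G) = 14*G - 1 = -1 + 14*G)
Y = 55 (Y = 25 - 5*(-6) = 25 + 30 = 55)
S(C, P) = 55
S(-5, 7)*O(-6, -12) - 1*15739 = 55*(-1 + 14*(-12)) - 1*15739 = 55*(-1 - 168) - 15739 = 55*(-169) - 15739 = -9295 - 15739 = -25034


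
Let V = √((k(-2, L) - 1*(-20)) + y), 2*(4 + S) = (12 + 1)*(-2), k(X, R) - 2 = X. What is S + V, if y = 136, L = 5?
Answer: -17 + 2*√39 ≈ -4.5100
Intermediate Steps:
k(X, R) = 2 + X
S = -17 (S = -4 + ((12 + 1)*(-2))/2 = -4 + (13*(-2))/2 = -4 + (½)*(-26) = -4 - 13 = -17)
V = 2*√39 (V = √(((2 - 2) - 1*(-20)) + 136) = √((0 + 20) + 136) = √(20 + 136) = √156 = 2*√39 ≈ 12.490)
S + V = -17 + 2*√39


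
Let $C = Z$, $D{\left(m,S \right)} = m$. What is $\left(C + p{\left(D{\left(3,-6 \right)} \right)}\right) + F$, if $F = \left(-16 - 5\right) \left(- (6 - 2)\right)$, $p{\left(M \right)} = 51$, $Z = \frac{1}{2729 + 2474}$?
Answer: $\frac{702406}{5203} \approx 135.0$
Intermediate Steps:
$Z = \frac{1}{5203} \approx 0.0001922$
$C = \frac{1}{5203} \approx 0.0001922$
$F = 84$ ($F = - 21 \left(\left(-1\right) 4\right) = \left(-21\right) \left(-4\right) = 84$)
$\left(C + p{\left(D{\left(3,-6 \right)} \right)}\right) + F = \left(\frac{1}{5203} + 51\right) + 84 = \frac{265354}{5203} + 84 = \frac{702406}{5203}$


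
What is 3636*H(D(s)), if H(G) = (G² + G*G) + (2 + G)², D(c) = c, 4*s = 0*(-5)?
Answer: 14544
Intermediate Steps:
s = 0 (s = (0*(-5))/4 = (¼)*0 = 0)
H(G) = (2 + G)² + 2*G² (H(G) = (G² + G²) + (2 + G)² = 2*G² + (2 + G)² = (2 + G)² + 2*G²)
3636*H(D(s)) = 3636*((2 + 0)² + 2*0²) = 3636*(2² + 2*0) = 3636*(4 + 0) = 3636*4 = 14544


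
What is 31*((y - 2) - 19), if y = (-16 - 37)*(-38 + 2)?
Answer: 58497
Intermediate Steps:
y = 1908 (y = -53*(-36) = 1908)
31*((y - 2) - 19) = 31*((1908 - 2) - 19) = 31*(1906 - 19) = 31*1887 = 58497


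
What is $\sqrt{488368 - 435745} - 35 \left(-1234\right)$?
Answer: $43190 + 3 \sqrt{5847} \approx 43419.0$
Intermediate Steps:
$\sqrt{488368 - 435745} - 35 \left(-1234\right) = \sqrt{52623} - -43190 = 3 \sqrt{5847} + 43190 = 43190 + 3 \sqrt{5847}$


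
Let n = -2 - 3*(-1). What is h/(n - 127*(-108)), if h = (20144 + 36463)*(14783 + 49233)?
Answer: 3623753712/13717 ≈ 2.6418e+5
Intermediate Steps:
h = 3623753712 (h = 56607*64016 = 3623753712)
n = 1 (n = -2 + 3 = 1)
h/(n - 127*(-108)) = 3623753712/(1 - 127*(-108)) = 3623753712/(1 + 13716) = 3623753712/13717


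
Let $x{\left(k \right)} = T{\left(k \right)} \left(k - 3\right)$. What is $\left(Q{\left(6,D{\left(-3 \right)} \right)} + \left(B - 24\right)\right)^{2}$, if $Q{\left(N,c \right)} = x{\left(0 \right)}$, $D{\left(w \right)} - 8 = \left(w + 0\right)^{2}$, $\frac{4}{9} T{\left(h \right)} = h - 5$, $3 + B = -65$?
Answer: $\frac{54289}{16} \approx 3393.1$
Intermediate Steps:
$B = -68$ ($B = -3 - 65 = -68$)
$T{\left(h \right)} = - \frac{45}{4} + \frac{9 h}{4}$ ($T{\left(h \right)} = \frac{9 \left(h - 5\right)}{4} = \frac{9 \left(-5 + h\right)}{4} = - \frac{45}{4} + \frac{9 h}{4}$)
$D{\left(w \right)} = 8 + w^{2}$ ($D{\left(w \right)} = 8 + \left(w + 0\right)^{2} = 8 + w^{2}$)
$x{\left(k \right)} = \left(-3 + k\right) \left(- \frac{45}{4} + \frac{9 k}{4}\right)$ ($x{\left(k \right)} = \left(- \frac{45}{4} + \frac{9 k}{4}\right) \left(k - 3\right) = \left(- \frac{45}{4} + \frac{9 k}{4}\right) \left(-3 + k\right) = \left(-3 + k\right) \left(- \frac{45}{4} + \frac{9 k}{4}\right)$)
$Q{\left(N,c \right)} = \frac{135}{4}$ ($Q{\left(N,c \right)} = \frac{9 \left(-5 + 0\right) \left(-3 + 0\right)}{4} = \frac{9}{4} \left(-5\right) \left(-3\right) = \frac{135}{4}$)
$\left(Q{\left(6,D{\left(-3 \right)} \right)} + \left(B - 24\right)\right)^{2} = \left(\frac{135}{4} - 92\right)^{2} = \left(- \frac{233}{4}\right)^{2} = \frac{54289}{16}$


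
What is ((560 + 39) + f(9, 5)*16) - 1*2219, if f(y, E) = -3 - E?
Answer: -1748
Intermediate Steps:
((560 + 39) + f(9, 5)*16) - 1*2219 = ((560 + 39) + (-3 - 1*5)*16) - 1*2219 = (599 + (-3 - 5)*16) - 2219 = (599 - 8*16) - 2219 = (599 - 128) - 2219 = 471 - 2219 = -1748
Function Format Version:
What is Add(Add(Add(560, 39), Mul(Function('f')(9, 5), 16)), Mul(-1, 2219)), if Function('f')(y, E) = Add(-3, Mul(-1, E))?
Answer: -1748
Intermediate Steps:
Add(Add(Add(560, 39), Mul(Function('f')(9, 5), 16)), Mul(-1, 2219)) = Add(Add(Add(560, 39), Mul(Add(-3, Mul(-1, 5)), 16)), Mul(-1, 2219)) = Add(Add(599, Mul(Add(-3, -5), 16)), -2219) = Add(Add(599, Mul(-8, 16)), -2219) = Add(Add(599, -128), -2219) = Add(471, -2219) = -1748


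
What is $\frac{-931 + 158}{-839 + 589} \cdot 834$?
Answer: $\frac{322341}{125} \approx 2578.7$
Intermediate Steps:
$\frac{-931 + 158}{-839 + 589} \cdot 834 = - \frac{773}{-250} \cdot 834 = \left(-773\right) \left(- \frac{1}{250}\right) 834 = \frac{773}{250} \cdot 834 = \frac{322341}{125}$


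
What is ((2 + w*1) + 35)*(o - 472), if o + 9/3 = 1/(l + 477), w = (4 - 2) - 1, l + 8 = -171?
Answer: -2689431/149 ≈ -18050.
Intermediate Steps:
l = -179 (l = -8 - 171 = -179)
w = 1 (w = 2 - 1 = 1)
o = -893/298 (o = -3 + 1/(-179 + 477) = -3 + 1/298 = -893/298 ≈ -2.9966)
((2 + w*1) + 35)*(o - 472) = ((2 + 1*1) + 35)*(-893/298 - 472) = ((2 + 1) + 35)*(-141549/298) = (3 + 35)*(-141549/298) = 38*(-141549/298) = -2689431/149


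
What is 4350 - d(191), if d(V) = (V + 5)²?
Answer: -34066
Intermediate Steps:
d(V) = (5 + V)²
4350 - d(191) = 4350 - (5 + 191)² = 4350 - 1*196² = 4350 - 1*38416 = 4350 - 38416 = -34066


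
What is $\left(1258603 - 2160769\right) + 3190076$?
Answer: $2287910$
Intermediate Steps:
$\left(1258603 - 2160769\right) + 3190076 = -902166 + 3190076 = 2287910$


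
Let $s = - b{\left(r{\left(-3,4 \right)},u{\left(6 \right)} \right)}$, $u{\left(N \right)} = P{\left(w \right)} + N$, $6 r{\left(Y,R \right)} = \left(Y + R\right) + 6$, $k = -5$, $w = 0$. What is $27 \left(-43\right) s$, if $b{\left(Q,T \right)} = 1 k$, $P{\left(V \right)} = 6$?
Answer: $-5805$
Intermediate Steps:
$r{\left(Y,R \right)} = 1 + \frac{R}{6} + \frac{Y}{6}$ ($r{\left(Y,R \right)} = \frac{\left(Y + R\right) + 6}{6} = \frac{\left(R + Y\right) + 6}{6} = \frac{6 + R + Y}{6} = 1 + \frac{R}{6} + \frac{Y}{6}$)
$u{\left(N \right)} = 6 + N$
$b{\left(Q,T \right)} = -5$ ($b{\left(Q,T \right)} = 1 \left(-5\right) = -5$)
$s = 5$ ($s = \left(-1\right) \left(-5\right) = 5$)
$27 \left(-43\right) s = 27 \left(-43\right) 5 = \left(-1161\right) 5 = -5805$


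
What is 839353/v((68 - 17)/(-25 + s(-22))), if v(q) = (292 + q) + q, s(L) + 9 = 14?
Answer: 8393530/2869 ≈ 2925.6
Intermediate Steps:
s(L) = 5 (s(L) = -9 + 14 = 5)
v(q) = 292 + 2*q
839353/v((68 - 17)/(-25 + s(-22))) = 839353/(292 + 2*((68 - 17)/(-25 + 5))) = 839353/(292 + 2*(51/(-20))) = 839353/(292 + 2*(51*(-1/20))) = 839353/(292 + 2*(-51/20)) = 839353/(292 - 51/10) = 839353/(2869/10) = 839353*(10/2869) = 8393530/2869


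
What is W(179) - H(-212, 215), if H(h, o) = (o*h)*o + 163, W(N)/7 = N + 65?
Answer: 9801245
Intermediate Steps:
W(N) = 455 + 7*N (W(N) = 7*(N + 65) = 7*(65 + N) = 455 + 7*N)
H(h, o) = 163 + h*o**2 (H(h, o) = (h*o)*o + 163 = h*o**2 + 163 = 163 + h*o**2)
W(179) - H(-212, 215) = (455 + 7*179) - (163 - 212*215**2) = (455 + 1253) - (163 - 212*46225) = 1708 - (163 - 9799700) = 1708 - 1*(-9799537) = 1708 + 9799537 = 9801245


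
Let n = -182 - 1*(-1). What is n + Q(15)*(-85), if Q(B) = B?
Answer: -1456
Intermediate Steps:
n = -181 (n = -182 + 1 = -181)
n + Q(15)*(-85) = -181 + 15*(-85) = -181 - 1275 = -1456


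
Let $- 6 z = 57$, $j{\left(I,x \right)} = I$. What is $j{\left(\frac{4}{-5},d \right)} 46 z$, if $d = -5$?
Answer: $\frac{1748}{5} \approx 349.6$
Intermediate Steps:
$z = - \frac{19}{2}$ ($z = \left(- \frac{1}{6}\right) 57 = - \frac{19}{2} \approx -9.5$)
$j{\left(\frac{4}{-5},d \right)} 46 z = \frac{4}{-5} \cdot 46 \left(- \frac{19}{2}\right) = 4 \left(- \frac{1}{5}\right) 46 \left(- \frac{19}{2}\right) = \left(- \frac{4}{5}\right) 46 \left(- \frac{19}{2}\right) = \left(- \frac{184}{5}\right) \left(- \frac{19}{2}\right) = \frac{1748}{5}$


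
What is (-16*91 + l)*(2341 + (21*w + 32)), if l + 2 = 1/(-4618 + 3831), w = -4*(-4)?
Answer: -3108433923/787 ≈ -3.9497e+6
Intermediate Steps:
w = 16
l = -1575/787 (l = -2 + 1/(-4618 + 3831) = -2 + 1/(-787) = -2 - 1/787 = -1575/787 ≈ -2.0013)
(-16*91 + l)*(2341 + (21*w + 32)) = (-16*91 - 1575/787)*(2341 + (21*16 + 32)) = (-1456 - 1575/787)*(2341 + (336 + 32)) = -1147447*(2341 + 368)/787 = -1147447/787*2709 = -3108433923/787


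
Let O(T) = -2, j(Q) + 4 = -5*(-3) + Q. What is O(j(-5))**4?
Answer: 16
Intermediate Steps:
j(Q) = 11 + Q (j(Q) = -4 + (-5*(-3) + Q) = -4 + (15 + Q) = 11 + Q)
O(j(-5))**4 = (-2)**4 = 16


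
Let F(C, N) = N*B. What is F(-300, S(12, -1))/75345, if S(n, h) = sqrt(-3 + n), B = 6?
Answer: 6/25115 ≈ 0.00023890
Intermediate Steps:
F(C, N) = 6*N (F(C, N) = N*6 = 6*N)
F(-300, S(12, -1))/75345 = (6*sqrt(-3 + 12))/75345 = (6*sqrt(9))*(1/75345) = (6*3)*(1/75345) = 18*(1/75345) = 6/25115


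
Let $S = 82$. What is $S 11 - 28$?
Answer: $874$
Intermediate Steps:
$S 11 - 28 = 82 \cdot 11 - 28 = 902 - 28 = 874$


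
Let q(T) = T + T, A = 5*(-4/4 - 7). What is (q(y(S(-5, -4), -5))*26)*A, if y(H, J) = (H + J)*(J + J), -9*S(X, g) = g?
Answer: -852800/9 ≈ -94756.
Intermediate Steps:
S(X, g) = -g/9
A = -40 (A = 5*(-4*¼ - 7) = 5*(-1 - 7) = 5*(-8) = -40)
y(H, J) = 2*J*(H + J) (y(H, J) = (H + J)*(2*J) = 2*J*(H + J))
q(T) = 2*T
(q(y(S(-5, -4), -5))*26)*A = ((2*(2*(-5)*(-⅑*(-4) - 5)))*26)*(-40) = ((2*(2*(-5)*(4/9 - 5)))*26)*(-40) = ((2*(2*(-5)*(-41/9)))*26)*(-40) = ((2*(410/9))*26)*(-40) = ((820/9)*26)*(-40) = (21320/9)*(-40) = -852800/9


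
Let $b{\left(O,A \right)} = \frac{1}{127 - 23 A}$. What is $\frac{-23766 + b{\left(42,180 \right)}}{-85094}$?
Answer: $\frac{95372959}{341482222} \approx 0.27929$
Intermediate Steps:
$\frac{-23766 + b{\left(42,180 \right)}}{-85094} = \frac{-23766 - \frac{1}{-127 + 23 \cdot 180}}{-85094} = \left(-23766 - \frac{1}{-127 + 4140}\right) \left(- \frac{1}{85094}\right) = \left(-23766 - \frac{1}{4013}\right) \left(- \frac{1}{85094}\right) = \left(- \frac{95372959}{4013}\right) \left(- \frac{1}{85094}\right) = \frac{95372959}{341482222}$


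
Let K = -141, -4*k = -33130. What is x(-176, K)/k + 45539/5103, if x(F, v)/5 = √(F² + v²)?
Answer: 45539/5103 + 2*√50857/3313 ≈ 9.0601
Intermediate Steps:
k = 16565/2 (k = -¼*(-33130) = 16565/2 ≈ 8282.5)
x(F, v) = 5*√(F² + v²)
x(-176, K)/k + 45539/5103 = (5*√((-176)² + (-141)²))/(16565/2) + 45539/5103 = (5*√(30976 + 19881))*(2/16565) + 45539*(1/5103) = (5*√50857)*(2/16565) + 45539/5103 = 2*√50857/3313 + 45539/5103 = 45539/5103 + 2*√50857/3313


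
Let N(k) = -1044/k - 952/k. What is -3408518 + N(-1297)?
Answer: -4420845850/1297 ≈ -3.4085e+6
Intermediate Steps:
N(k) = -1996/k
-3408518 + N(-1297) = -3408518 - 1996/(-1297) = -3408518 - 1996*(-1/1297) = -3408518 + 1996/1297 = -4420845850/1297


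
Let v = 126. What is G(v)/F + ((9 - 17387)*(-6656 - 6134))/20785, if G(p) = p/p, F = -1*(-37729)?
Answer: 1677164373753/156839453 ≈ 10694.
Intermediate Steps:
F = 37729
G(p) = 1
G(v)/F + ((9 - 17387)*(-6656 - 6134))/20785 = 1/37729 + ((9 - 17387)*(-6656 - 6134))/20785 = 1*(1/37729) - 17378*(-12790)*(1/20785) = 1/37729 + 222264620*(1/20785) = 1/37729 + 44452924/4157 = 1677164373753/156839453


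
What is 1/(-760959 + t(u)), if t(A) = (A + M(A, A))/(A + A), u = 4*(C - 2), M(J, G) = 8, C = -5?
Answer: -14/10653421 ≈ -1.3141e-6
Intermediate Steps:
u = -28 (u = 4*(-5 - 2) = 4*(-7) = -28)
t(A) = (8 + A)/(2*A) (t(A) = (A + 8)/(A + A) = (8 + A)/((2*A)) = (8 + A)*(1/(2*A)) = (8 + A)/(2*A))
1/(-760959 + t(u)) = 1/(-760959 + (½)*(8 - 28)/(-28)) = 1/(-760959 + (½)*(-1/28)*(-20)) = 1/(-760959 + 5/14) = 1/(-10653421/14) = -14/10653421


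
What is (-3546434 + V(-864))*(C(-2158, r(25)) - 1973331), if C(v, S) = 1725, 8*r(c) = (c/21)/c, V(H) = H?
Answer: 6993874020588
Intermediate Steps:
r(c) = 1/168 (r(c) = ((c/21)/c)/8 = (1/8)*(1/21) = 1/168)
(-3546434 + V(-864))*(C(-2158, r(25)) - 1973331) = (-3546434 - 864)*(1725 - 1973331) = -3547298*(-1971606) = 6993874020588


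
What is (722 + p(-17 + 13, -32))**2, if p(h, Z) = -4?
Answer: 515524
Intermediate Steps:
(722 + p(-17 + 13, -32))**2 = (722 - 4)**2 = 718**2 = 515524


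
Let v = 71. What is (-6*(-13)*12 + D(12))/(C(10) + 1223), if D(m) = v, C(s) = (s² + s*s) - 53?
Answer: 1007/1370 ≈ 0.73504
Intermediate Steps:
C(s) = -53 + 2*s² (C(s) = (s² + s²) - 53 = 2*s² - 53 = -53 + 2*s²)
D(m) = 71
(-6*(-13)*12 + D(12))/(C(10) + 1223) = (-6*(-13)*12 + 71)/((-53 + 2*10²) + 1223) = (78*12 + 71)/((-53 + 2*100) + 1223) = (936 + 71)/((-53 + 200) + 1223) = 1007/(147 + 1223) = 1007/1370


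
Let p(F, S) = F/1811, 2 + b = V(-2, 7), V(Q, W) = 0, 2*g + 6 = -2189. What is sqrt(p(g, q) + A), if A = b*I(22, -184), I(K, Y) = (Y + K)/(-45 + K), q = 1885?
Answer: I*sqrt(101967626978)/83306 ≈ 3.8331*I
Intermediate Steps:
g = -2195/2 (g = -3 + (1/2)*(-2189) = -3 - 2189/2 = -2195/2 ≈ -1097.5)
I(K, Y) = (K + Y)/(-45 + K)
b = -2 (b = -2 + 0 = -2)
p(F, S) = F/1811 (p(F, S) = F*(1/1811) = F/1811)
A = -324/23 (A = -2*(22 - 184)/(-45 + 22) = -2*(-162)/(-23) = -(-2)*(-162)/23 = -2*162/23 = -324/23 ≈ -14.087)
sqrt(p(g, q) + A) = sqrt((1/1811)*(-2195/2) - 324/23) = sqrt(-2195/3622 - 324/23) = sqrt(-1224013/83306) = I*sqrt(101967626978)/83306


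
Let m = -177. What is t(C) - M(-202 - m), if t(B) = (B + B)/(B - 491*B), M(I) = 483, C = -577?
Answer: -118336/245 ≈ -483.00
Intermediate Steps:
t(B) = -1/245 (t(B) = (2*B)/((-490*B)) = (2*B)*(-1/(490*B)) = -1/245)
t(C) - M(-202 - m) = -1/245 - 1*483 = -1/245 - 483 = -118336/245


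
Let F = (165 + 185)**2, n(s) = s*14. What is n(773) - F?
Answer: -111678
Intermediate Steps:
n(s) = 14*s
F = 122500 (F = 350**2 = 122500)
n(773) - F = 14*773 - 1*122500 = 10822 - 122500 = -111678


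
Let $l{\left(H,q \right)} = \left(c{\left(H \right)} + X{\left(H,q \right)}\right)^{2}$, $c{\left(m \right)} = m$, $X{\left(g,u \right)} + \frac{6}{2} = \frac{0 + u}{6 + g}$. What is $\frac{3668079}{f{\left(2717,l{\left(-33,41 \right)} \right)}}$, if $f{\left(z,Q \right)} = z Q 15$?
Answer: $\frac{891343197}{13940505865} \approx 0.063939$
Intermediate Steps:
$X{\left(g,u \right)} = -3 + \frac{u}{6 + g}$ ($X{\left(g,u \right)} = -3 + \frac{0 + u}{6 + g} = -3 + \frac{u}{6 + g}$)
$l{\left(H,q \right)} = \left(H + \frac{-18 + q - 3 H}{6 + H}\right)^{2}$
$f{\left(z,Q \right)} = 15 Q z$ ($f{\left(z,Q \right)} = Q z 15 = 15 Q z$)
$\frac{3668079}{f{\left(2717,l{\left(-33,41 \right)} \right)}} = \frac{3668079}{15 \frac{\left(-18 + 41 + \left(-33\right)^{2} + 3 \left(-33\right)\right)^{2}}{\left(6 - 33\right)^{2}} \cdot 2717} = \frac{3668079}{15 \frac{\left(-18 + 41 + 1089 - 99\right)^{2}}{729} \cdot 2717} = \frac{3668079}{15 \frac{1013^{2}}{729} \cdot 2717} = \frac{3668079}{15 \cdot \frac{1}{729} \cdot 1026169 \cdot 2717} = \frac{3668079}{15 \cdot \frac{1026169}{729} \cdot 2717} = \frac{3668079}{\frac{13940505865}{243}} = 3668079 \cdot \frac{243}{13940505865} = \frac{891343197}{13940505865}$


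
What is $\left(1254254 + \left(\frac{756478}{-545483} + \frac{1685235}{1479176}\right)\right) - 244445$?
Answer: $\frac{814779704646877849}{806865362008} \approx 1.0098 \cdot 10^{6}$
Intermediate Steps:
$\left(1254254 + \left(\frac{756478}{-545483} + \frac{1685235}{1479176}\right)\right) - 244445 = \left(1254254 + \left(756478 \left(- \frac{1}{545483}\right) + 1685235 \cdot \frac{1}{1479176}\right)\right) - 244445 = \left(1254254 + \left(- \frac{756478}{545483} + \frac{1685235}{1479176}\right)\right) - 244445 = \left(1254254 - \frac{199697058623}{806865362008}\right) - 244445 = \frac{1012013908062923409}{806865362008} - 244445 = \frac{814779704646877849}{806865362008}$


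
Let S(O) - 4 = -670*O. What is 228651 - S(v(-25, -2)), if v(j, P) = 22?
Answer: 243387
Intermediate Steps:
S(O) = 4 - 670*O
228651 - S(v(-25, -2)) = 228651 - (4 - 670*22) = 228651 - (4 - 14740) = 228651 - 1*(-14736) = 228651 + 14736 = 243387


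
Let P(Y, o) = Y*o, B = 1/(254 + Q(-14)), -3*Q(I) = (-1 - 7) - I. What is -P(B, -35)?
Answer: 5/36 ≈ 0.13889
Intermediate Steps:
Q(I) = 8/3 + I/3 (Q(I) = -((-1 - 7) - I)/3 = -(-8 - I)/3 = 8/3 + I/3)
B = 1/252 (B = 1/(254 + (8/3 + (1/3)*(-14))) = 1/(254 + (8/3 - 14/3)) = 1/(254 - 2) = 1/252 ≈ 0.0039683)
-P(B, -35) = -(-35)/252 = -1*(-5/36) = 5/36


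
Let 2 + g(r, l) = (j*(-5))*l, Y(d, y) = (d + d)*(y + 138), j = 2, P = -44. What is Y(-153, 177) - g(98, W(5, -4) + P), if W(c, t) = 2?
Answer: -96808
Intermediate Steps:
Y(d, y) = 2*d*(138 + y) (Y(d, y) = (2*d)*(138 + y) = 2*d*(138 + y))
g(r, l) = -2 - 10*l (g(r, l) = -2 + (2*(-5))*l = -2 - 10*l)
Y(-153, 177) - g(98, W(5, -4) + P) = 2*(-153)*(138 + 177) - (-2 - 10*(2 - 44)) = 2*(-153)*315 - (-2 - 10*(-42)) = -96390 - (-2 + 420) = -96390 - 1*418 = -96390 - 418 = -96808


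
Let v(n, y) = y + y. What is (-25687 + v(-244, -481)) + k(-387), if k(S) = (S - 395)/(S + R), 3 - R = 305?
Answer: -18360379/689 ≈ -26648.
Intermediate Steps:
R = -302 (R = 3 - 1*305 = 3 - 305 = -302)
v(n, y) = 2*y
k(S) = (-395 + S)/(-302 + S) (k(S) = (S - 395)/(S - 302) = (-395 + S)/(-302 + S))
(-25687 + v(-244, -481)) + k(-387) = (-25687 + 2*(-481)) + (-395 - 387)/(-302 - 387) = (-25687 - 962) - 782/(-689) = -26649 - 1/689*(-782) = -26649 + 782/689 = -18360379/689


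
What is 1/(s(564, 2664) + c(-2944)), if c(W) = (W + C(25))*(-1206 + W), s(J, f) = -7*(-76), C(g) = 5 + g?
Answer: 1/12093632 ≈ 8.2688e-8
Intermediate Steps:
s(J, f) = 532
c(W) = (-1206 + W)*(30 + W) (c(W) = (W + (5 + 25))*(-1206 + W) = (W + 30)*(-1206 + W) = (30 + W)*(-1206 + W) = (-1206 + W)*(30 + W))
1/(s(564, 2664) + c(-2944)) = 1/(532 + (-36180 + (-2944)² - 1176*(-2944))) = 1/(532 + (-36180 + 8667136 + 3462144)) = 1/(532 + 12093100) = 1/12093632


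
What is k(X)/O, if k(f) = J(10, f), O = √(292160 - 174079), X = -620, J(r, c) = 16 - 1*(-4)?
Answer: 20*√118081/118081 ≈ 0.058202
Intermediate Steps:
J(r, c) = 20 (J(r, c) = 16 + 4 = 20)
O = √118081 ≈ 343.63
k(f) = 20
k(X)/O = 20/(√118081) = 20*(√118081/118081) = 20*√118081/118081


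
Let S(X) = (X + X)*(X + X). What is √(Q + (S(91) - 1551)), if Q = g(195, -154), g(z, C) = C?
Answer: 3*√3491 ≈ 177.25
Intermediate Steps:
Q = -154
S(X) = 4*X² (S(X) = (2*X)*(2*X) = 4*X²)
√(Q + (S(91) - 1551)) = √(-154 + (4*91² - 1551)) = √(-154 + (4*8281 - 1551)) = √(-154 + (33124 - 1551)) = √(-154 + 31573) = √31419 = 3*√3491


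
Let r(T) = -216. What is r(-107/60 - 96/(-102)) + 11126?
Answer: 10910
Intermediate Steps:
r(-107/60 - 96/(-102)) + 11126 = -216 + 11126 = 10910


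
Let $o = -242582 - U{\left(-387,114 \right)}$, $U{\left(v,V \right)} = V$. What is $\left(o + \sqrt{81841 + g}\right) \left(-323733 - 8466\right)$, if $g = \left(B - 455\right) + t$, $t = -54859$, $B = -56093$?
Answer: $80623368504 - 332199 i \sqrt{29566} \approx 8.0623 \cdot 10^{10} - 5.7121 \cdot 10^{7} i$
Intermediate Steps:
$g = -111407$ ($g = \left(-56093 - 455\right) - 54859 = -56548 - 54859 = -111407$)
$o = -242696$ ($o = -242582 - 114 = -242696$)
$\left(o + \sqrt{81841 + g}\right) \left(-323733 - 8466\right) = \left(-242696 + \sqrt{81841 - 111407}\right) \left(-323733 - 8466\right) = \left(-242696 + \sqrt{-29566}\right) \left(-332199\right) = \left(-242696 + i \sqrt{29566}\right) \left(-332199\right) = 80623368504 - 332199 i \sqrt{29566}$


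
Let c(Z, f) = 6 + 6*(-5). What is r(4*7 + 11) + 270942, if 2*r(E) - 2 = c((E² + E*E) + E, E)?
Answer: 270931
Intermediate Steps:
c(Z, f) = -24 (c(Z, f) = 6 - 30 = -24)
r(E) = -11 (r(E) = 1 + (½)*(-24) = 1 - 12 = -11)
r(4*7 + 11) + 270942 = -11 + 270942 = 270931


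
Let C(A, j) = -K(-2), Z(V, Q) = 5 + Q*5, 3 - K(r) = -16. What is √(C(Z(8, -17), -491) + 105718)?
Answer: √105699 ≈ 325.11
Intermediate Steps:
K(r) = 19 (K(r) = 3 - 1*(-16) = 3 + 16 = 19)
Z(V, Q) = 5 + 5*Q
C(A, j) = -19 (C(A, j) = -1*19 = -19)
√(C(Z(8, -17), -491) + 105718) = √(-19 + 105718) = √105699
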